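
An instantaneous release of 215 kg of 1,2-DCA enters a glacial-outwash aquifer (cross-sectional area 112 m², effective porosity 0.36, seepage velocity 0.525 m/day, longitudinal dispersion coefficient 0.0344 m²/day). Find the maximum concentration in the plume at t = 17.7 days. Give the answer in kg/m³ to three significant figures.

The peak of an instantaneous 1D plume sits at x = vt; there the Gaussian factor is 1 and C_max = M/(n_e·A·√(4πDt)), where n_e·A is the pore area the mass is dissolved in.
√(4πDt) = √(4π × 0.0344 × 17.7) = 2.766 m, so C_max = 215/(0.36 × 112 × 2.766) = 1.93 kg/m³.

1.93 kg/m³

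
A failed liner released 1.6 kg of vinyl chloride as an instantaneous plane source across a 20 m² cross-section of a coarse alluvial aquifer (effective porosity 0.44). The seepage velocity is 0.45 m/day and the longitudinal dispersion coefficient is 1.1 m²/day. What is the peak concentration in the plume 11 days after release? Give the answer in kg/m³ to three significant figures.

The peak of an instantaneous 1D plume sits at x = vt; there the Gaussian factor is 1 and C_max = M/(n_e·A·√(4πDt)), where n_e·A is the pore area the mass is dissolved in.
√(4πDt) = √(4π × 1.1 × 11) = 12.33 m, so C_max = 1.6/(0.44 × 20 × 12.33) = 0.0147 kg/m³.

0.0147 kg/m³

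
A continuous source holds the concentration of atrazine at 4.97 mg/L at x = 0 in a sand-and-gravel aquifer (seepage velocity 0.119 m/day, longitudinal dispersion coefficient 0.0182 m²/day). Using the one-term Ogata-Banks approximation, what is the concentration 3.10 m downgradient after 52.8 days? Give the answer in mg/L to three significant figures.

For a continuous step input, C/C₀ ≈ ½·erfc((x−vt)/(2√(Dt))).
vt = 0.119 × 52.8 = 6.2832 m and 2√(Dt) = 2√(0.0182 × 52.8) = 1.961 m.
Argument (x−vt)/(2√(Dt)) = (3.10 − 6.2832)/1.961 = -1.623; ½·erfc(-1.623) = 0.9891.
C = 4.97 × 0.9891 = 4.92 mg/L.

4.92 mg/L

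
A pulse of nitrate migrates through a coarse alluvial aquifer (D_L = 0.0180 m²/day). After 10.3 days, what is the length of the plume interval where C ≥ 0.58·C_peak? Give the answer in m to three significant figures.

1.27 m

The plume is Gaussian with σ = √(2Dt) = √(2 × 0.0180 × 10.3) = 0.6089 m.
C/C_peak = exp(−Δx²/(2σ²)) = 0.58 ⇒ Δx = σ·√(−2 ln 0.58) = 0.6089 × 1.044 = 0.6357 m.
Width = 2Δx = 1.27 m.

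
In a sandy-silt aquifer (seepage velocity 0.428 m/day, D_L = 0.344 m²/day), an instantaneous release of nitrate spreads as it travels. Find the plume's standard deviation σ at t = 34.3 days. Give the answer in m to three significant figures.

Dispersive spreading gives a Gaussian with σ² = 2Dt; advection only shifts the center.
σ = √(2 × 0.344 × 34.3) = 4.86 m.

4.86 m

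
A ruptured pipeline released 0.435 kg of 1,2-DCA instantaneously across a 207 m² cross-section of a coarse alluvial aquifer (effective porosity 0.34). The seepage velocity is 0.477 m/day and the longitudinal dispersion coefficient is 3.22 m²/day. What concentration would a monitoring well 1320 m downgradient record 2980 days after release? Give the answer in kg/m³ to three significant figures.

For an instantaneous plane source, C(x,t) = M/(n_e·A·√(4πDt)) · exp(−(x−vt)²/(4Dt)), with n_e·A the pore (flow) area.
Plume center vt = 0.477 × 2980 = 1421.46 m, so the well at 1320 m is 101.46 m upgradient of the peak.
√(4πDt) = 347.2 m, giving peak height M/(n_e·A·√(4πDt)) = 0.435/(0.34 × 207 × 347.2) = 1.780e-05 kg/m³.
(x−vt)²/(4Dt) = (-101.46)²/(4 × 3.22 × 2980) = 0.2682; exp(−0.2682) = 0.7648.
C = 1.780e-05 × 0.7648 = 1.36e-05 kg/m³.

1.36e-05 kg/m³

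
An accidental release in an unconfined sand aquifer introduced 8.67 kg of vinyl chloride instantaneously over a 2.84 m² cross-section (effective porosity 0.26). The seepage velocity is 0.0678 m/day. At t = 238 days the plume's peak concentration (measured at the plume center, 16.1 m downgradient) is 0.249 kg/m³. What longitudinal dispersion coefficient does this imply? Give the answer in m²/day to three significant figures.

At the plume center C_max = M/(n_e·A·√(4πDt)), so D = M²/(4πt·(n_e·A·C_max)²).
n_e·A·C_max = 0.26 × 2.84 × 0.249 = 0.1839 kg/m.
D = 8.67²/(4π × 238 × 0.1839²) = 0.743 m²/day.

0.743 m²/day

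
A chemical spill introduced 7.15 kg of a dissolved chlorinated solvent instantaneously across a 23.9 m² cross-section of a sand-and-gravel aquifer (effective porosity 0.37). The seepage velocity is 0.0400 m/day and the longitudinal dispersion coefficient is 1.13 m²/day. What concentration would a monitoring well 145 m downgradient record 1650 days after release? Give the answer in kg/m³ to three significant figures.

For an instantaneous plane source, C(x,t) = M/(n_e·A·√(4πDt)) · exp(−(x−vt)²/(4Dt)), with n_e·A the pore (flow) area.
Plume center vt = 0.0400 × 1650 = 66 m, so the well at 145 m is 79 m downgradient of the peak.
√(4πDt) = 153.1 m, giving peak height M/(n_e·A·√(4πDt)) = 7.15/(0.37 × 23.9 × 153.1) = 0.005281 kg/m³.
(x−vt)²/(4Dt) = (79)²/(4 × 1.13 × 1650) = 0.8368; exp(−0.8368) = 0.4331.
C = 0.005281 × 0.4331 = 0.00229 kg/m³.

0.00229 kg/m³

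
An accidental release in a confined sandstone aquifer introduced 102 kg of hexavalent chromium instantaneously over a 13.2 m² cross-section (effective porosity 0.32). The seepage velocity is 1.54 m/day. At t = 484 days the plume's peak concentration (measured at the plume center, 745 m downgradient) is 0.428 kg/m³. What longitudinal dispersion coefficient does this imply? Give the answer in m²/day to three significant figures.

0.523 m²/day

At the plume center C_max = M/(n_e·A·√(4πDt)), so D = M²/(4πt·(n_e·A·C_max)²).
n_e·A·C_max = 0.32 × 13.2 × 0.428 = 1.808 kg/m.
D = 102²/(4π × 484 × 1.808²) = 0.523 m²/day.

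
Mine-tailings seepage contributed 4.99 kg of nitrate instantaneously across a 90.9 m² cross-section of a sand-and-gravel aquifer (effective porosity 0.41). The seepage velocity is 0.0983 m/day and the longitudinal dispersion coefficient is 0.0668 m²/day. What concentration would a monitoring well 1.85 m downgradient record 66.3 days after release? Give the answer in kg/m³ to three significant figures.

0.00525 kg/m³

For an instantaneous plane source, C(x,t) = M/(n_e·A·√(4πDt)) · exp(−(x−vt)²/(4Dt)), with n_e·A the pore (flow) area.
Plume center vt = 0.0983 × 66.3 = 6.51729 m, so the well at 1.85 m is 4.66729 m upgradient of the peak.
√(4πDt) = 7.460 m, giving peak height M/(n_e·A·√(4πDt)) = 4.99/(0.41 × 90.9 × 7.460) = 0.01795 kg/m³.
(x−vt)²/(4Dt) = (-4.66729)²/(4 × 0.0668 × 66.3) = 1.230; exp(−1.230) = 0.2923.
C = 0.01795 × 0.2923 = 0.00525 kg/m³.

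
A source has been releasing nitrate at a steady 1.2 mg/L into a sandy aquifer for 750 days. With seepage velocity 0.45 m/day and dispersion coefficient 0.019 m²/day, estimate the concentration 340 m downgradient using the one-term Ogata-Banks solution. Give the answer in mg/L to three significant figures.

For a continuous step input, C/C₀ ≈ ½·erfc((x−vt)/(2√(Dt))).
vt = 0.45 × 750 = 337.5 m and 2√(Dt) = 2√(0.019 × 750) = 7.550 m.
Argument (x−vt)/(2√(Dt)) = (340 − 337.5)/7.550 = 0.3311; ½·erfc(0.3311) = 0.3198.
C = 1.2 × 0.3198 = 0.384 mg/L.

0.384 mg/L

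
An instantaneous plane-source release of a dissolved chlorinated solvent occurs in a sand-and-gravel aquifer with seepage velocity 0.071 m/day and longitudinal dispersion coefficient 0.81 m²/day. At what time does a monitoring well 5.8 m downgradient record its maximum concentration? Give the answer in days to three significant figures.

19.6 days

For the 1D instantaneous-source solution, setting ∂C/∂t = 0 at fixed x gives v²t² + 2Dt − x² = 0, so t = (√(D² + v²x²) − D)/v².
√(D² + v²x²) = √(0.81² + 0.071² × 5.8²) = 0.9087; v² = 0.005041.
t = (0.9087 − 0.81)/0.005041 = 19.6 days (vs. the pure-advection estimate x/v = 81.7 d).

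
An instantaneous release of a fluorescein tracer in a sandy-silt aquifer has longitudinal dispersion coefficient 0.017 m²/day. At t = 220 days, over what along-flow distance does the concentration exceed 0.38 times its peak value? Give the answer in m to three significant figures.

7.61 m

The plume is Gaussian with σ = √(2Dt) = √(2 × 0.017 × 220) = 2.735 m.
C/C_peak = exp(−Δx²/(2σ²)) = 0.38 ⇒ Δx = σ·√(−2 ln 0.38) = 2.735 × 1.391 = 3.804 m.
Width = 2Δx = 7.61 m.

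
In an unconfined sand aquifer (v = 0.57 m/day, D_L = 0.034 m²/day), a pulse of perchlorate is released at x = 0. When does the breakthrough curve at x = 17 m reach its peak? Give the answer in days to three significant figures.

29.7 days

For the 1D instantaneous-source solution, setting ∂C/∂t = 0 at fixed x gives v²t² + 2Dt − x² = 0, so t = (√(D² + v²x²) − D)/v².
√(D² + v²x²) = √(0.034² + 0.57² × 17²) = 9.690; v² = 0.3249.
t = (9.690 − 0.034)/0.3249 = 29.7 days (vs. the pure-advection estimate x/v = 29.8 d).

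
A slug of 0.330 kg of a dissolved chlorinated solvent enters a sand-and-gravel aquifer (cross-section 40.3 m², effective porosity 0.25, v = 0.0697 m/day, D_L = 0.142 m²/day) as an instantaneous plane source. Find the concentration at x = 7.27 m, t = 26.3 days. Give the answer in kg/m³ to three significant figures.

0.000661 kg/m³

For an instantaneous plane source, C(x,t) = M/(n_e·A·√(4πDt)) · exp(−(x−vt)²/(4Dt)), with n_e·A the pore (flow) area.
Plume center vt = 0.0697 × 26.3 = 1.83311 m, so the well at 7.27 m is 5.43689 m downgradient of the peak.
√(4πDt) = 6.851 m, giving peak height M/(n_e·A·√(4πDt)) = 0.330/(0.25 × 40.3 × 6.851) = 0.004781 kg/m³.
(x−vt)²/(4Dt) = (5.43689)²/(4 × 0.142 × 26.3) = 1.979; exp(−1.979) = 0.1382.
C = 0.004781 × 0.1382 = 0.000661 kg/m³.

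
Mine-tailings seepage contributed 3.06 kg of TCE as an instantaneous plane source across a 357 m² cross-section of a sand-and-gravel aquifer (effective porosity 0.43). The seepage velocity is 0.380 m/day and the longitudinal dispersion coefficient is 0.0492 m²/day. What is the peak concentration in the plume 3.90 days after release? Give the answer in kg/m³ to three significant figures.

0.0128 kg/m³

The peak of an instantaneous 1D plume sits at x = vt; there the Gaussian factor is 1 and C_max = M/(n_e·A·√(4πDt)), where n_e·A is the pore area the mass is dissolved in.
√(4πDt) = √(4π × 0.0492 × 3.90) = 1.553 m, so C_max = 3.06/(0.43 × 357 × 1.553) = 0.0128 kg/m³.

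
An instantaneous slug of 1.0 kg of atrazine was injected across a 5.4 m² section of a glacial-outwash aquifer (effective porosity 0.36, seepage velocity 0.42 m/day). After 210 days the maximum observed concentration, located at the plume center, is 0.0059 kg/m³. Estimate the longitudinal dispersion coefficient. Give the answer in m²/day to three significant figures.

2.88 m²/day

At the plume center C_max = M/(n_e·A·√(4πDt)), so D = M²/(4πt·(n_e·A·C_max)²).
n_e·A·C_max = 0.36 × 5.4 × 0.0059 = 0.01147 kg/m.
D = 1.0²/(4π × 210 × 0.01147²) = 2.88 m²/day.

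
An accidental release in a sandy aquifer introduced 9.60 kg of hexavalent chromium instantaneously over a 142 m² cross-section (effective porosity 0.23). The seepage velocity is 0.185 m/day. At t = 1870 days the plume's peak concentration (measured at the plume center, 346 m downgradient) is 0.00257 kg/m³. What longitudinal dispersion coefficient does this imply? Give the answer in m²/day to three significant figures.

At the plume center C_max = M/(n_e·A·√(4πDt)), so D = M²/(4πt·(n_e·A·C_max)²).
n_e·A·C_max = 0.23 × 142 × 0.00257 = 0.08394 kg/m.
D = 9.60²/(4π × 1870 × 0.08394²) = 0.557 m²/day.

0.557 m²/day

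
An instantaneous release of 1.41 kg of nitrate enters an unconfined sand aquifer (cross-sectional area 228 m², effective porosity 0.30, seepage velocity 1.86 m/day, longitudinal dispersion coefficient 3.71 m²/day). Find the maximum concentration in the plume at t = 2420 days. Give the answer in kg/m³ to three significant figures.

6.14e-05 kg/m³

The peak of an instantaneous 1D plume sits at x = vt; there the Gaussian factor is 1 and C_max = M/(n_e·A·√(4πDt)), where n_e·A is the pore area the mass is dissolved in.
√(4πDt) = √(4π × 3.71 × 2420) = 335.9 m, so C_max = 1.41/(0.30 × 228 × 335.9) = 6.14e-05 kg/m³.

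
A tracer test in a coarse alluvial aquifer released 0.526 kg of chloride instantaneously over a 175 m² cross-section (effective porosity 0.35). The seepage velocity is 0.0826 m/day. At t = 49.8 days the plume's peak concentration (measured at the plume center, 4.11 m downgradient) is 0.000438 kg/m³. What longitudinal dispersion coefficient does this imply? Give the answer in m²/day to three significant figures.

0.614 m²/day

At the plume center C_max = M/(n_e·A·√(4πDt)), so D = M²/(4πt·(n_e·A·C_max)²).
n_e·A·C_max = 0.35 × 175 × 0.000438 = 0.02683 kg/m.
D = 0.526²/(4π × 49.8 × 0.02683²) = 0.614 m²/day.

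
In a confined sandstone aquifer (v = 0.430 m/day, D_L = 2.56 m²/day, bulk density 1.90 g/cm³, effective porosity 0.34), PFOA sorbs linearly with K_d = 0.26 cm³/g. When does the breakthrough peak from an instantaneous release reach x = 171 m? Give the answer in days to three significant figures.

Retardation factor R = 1 + ρ_b·K_d/n = 1 + 1.90 × 0.26/0.34 = 2.453.
Sorption retards both mechanisms: v_R = v/R = 0.1753 m/day, D_R = D/R = 1.044 m²/day.
Peak time from v_R²t² + 2D_R t − x² = 0: t = (√(D_R² + v_R²x²) − D_R)/v_R².
√(D_R² + v_R²x²) = √(1.044² + 0.1753² × 171²) = 29.99; v_R² = 0.03073.
t = (29.99 − 1.044)/0.03073 = 942 days.

942 days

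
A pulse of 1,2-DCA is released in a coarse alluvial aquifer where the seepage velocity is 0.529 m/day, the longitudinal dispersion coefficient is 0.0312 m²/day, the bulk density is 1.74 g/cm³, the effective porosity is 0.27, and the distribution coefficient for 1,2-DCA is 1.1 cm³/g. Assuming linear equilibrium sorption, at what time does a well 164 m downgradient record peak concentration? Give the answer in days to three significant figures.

Retardation factor R = 1 + ρ_b·K_d/n = 1 + 1.74 × 1.1/0.27 = 8.089.
Sorption retards both mechanisms: v_R = v/R = 0.06540 m/day, D_R = D/R = 0.003857 m²/day.
Peak time from v_R²t² + 2D_R t − x² = 0: t = (√(D_R² + v_R²x²) − D_R)/v_R².
√(D_R² + v_R²x²) = √(0.003857² + 0.06540² × 164²) = 10.73; v_R² = 0.004277.
t = (10.73 − 0.003857)/0.004277 = 2510 days.

2510 days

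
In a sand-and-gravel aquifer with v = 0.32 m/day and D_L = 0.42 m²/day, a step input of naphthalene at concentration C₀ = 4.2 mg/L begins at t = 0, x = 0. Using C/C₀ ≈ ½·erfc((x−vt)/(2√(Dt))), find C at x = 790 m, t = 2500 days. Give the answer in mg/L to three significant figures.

2.46 mg/L

For a continuous step input, C/C₀ ≈ ½·erfc((x−vt)/(2√(Dt))).
vt = 0.32 × 2500 = 800 m and 2√(Dt) = 2√(0.42 × 2500) = 64.81 m.
Argument (x−vt)/(2√(Dt)) = (790 − 800)/64.81 = -0.1543; ½·erfc(-0.1543) = 0.5864.
C = 4.2 × 0.5864 = 2.46 mg/L.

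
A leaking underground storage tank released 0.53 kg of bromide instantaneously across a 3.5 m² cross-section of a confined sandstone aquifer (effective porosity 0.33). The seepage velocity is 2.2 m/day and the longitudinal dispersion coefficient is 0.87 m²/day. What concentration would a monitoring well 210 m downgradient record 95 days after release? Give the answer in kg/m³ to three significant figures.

For an instantaneous plane source, C(x,t) = M/(n_e·A·√(4πDt)) · exp(−(x−vt)²/(4Dt)), with n_e·A the pore (flow) area.
Plume center vt = 2.2 × 95 = 209 m, so the well at 210 m is 1 m downgradient of the peak.
√(4πDt) = 32.23 m, giving peak height M/(n_e·A·√(4πDt)) = 0.53/(0.33 × 3.5 × 32.23) = 0.01424 kg/m³.
(x−vt)²/(4Dt) = (1)²/(4 × 0.87 × 95) = 0.003025; exp(−0.003025) = 0.9970.
C = 0.01424 × 0.9970 = 0.0142 kg/m³.

0.0142 kg/m³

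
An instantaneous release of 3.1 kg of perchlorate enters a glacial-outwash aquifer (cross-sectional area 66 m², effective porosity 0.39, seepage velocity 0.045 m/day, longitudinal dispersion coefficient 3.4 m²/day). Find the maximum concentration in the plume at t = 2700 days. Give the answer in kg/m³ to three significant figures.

The peak of an instantaneous 1D plume sits at x = vt; there the Gaussian factor is 1 and C_max = M/(n_e·A·√(4πDt)), where n_e·A is the pore area the mass is dissolved in.
√(4πDt) = √(4π × 3.4 × 2700) = 339.6 m, so C_max = 3.1/(0.39 × 66 × 339.6) = 0.000355 kg/m³.

0.000355 kg/m³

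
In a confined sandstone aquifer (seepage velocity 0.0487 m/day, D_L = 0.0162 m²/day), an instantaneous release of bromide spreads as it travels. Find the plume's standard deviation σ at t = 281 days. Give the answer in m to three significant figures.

Dispersive spreading gives a Gaussian with σ² = 2Dt; advection only shifts the center.
σ = √(2 × 0.0162 × 281) = 3.02 m.

3.02 m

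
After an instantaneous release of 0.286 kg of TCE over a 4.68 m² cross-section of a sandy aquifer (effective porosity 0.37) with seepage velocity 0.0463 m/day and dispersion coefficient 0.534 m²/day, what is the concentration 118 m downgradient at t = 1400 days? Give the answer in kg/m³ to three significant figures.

For an instantaneous plane source, C(x,t) = M/(n_e·A·√(4πDt)) · exp(−(x−vt)²/(4Dt)), with n_e·A the pore (flow) area.
Plume center vt = 0.0463 × 1400 = 64.82 m, so the well at 118 m is 53.18 m downgradient of the peak.
√(4πDt) = 96.93 m, giving peak height M/(n_e·A·√(4πDt)) = 0.286/(0.37 × 4.68 × 96.93) = 0.001704 kg/m³.
(x−vt)²/(4Dt) = (53.18)²/(4 × 0.534 × 1400) = 0.9457; exp(−0.9457) = 0.3884.
C = 0.001704 × 0.3884 = 0.000662 kg/m³.

0.000662 kg/m³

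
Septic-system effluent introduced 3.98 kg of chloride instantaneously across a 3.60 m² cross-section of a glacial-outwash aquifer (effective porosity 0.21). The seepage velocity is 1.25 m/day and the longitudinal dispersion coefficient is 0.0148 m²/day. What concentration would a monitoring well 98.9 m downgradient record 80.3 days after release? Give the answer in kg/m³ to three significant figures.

For an instantaneous plane source, C(x,t) = M/(n_e·A·√(4πDt)) · exp(−(x−vt)²/(4Dt)), with n_e·A the pore (flow) area.
Plume center vt = 1.25 × 80.3 = 100.375 m, so the well at 98.9 m is 1.475 m upgradient of the peak.
√(4πDt) = 3.865 m, giving peak height M/(n_e·A·√(4πDt)) = 3.98/(0.21 × 3.60 × 3.865) = 1.362 kg/m³.
(x−vt)²/(4Dt) = (-1.475)²/(4 × 0.0148 × 80.3) = 0.4577; exp(−0.4577) = 0.6327.
C = 1.362 × 0.6327 = 0.862 kg/m³.

0.862 kg/m³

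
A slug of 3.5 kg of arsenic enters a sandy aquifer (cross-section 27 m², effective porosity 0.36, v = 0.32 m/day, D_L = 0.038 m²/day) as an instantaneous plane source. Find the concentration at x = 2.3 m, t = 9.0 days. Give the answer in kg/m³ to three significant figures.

For an instantaneous plane source, C(x,t) = M/(n_e·A·√(4πDt)) · exp(−(x−vt)²/(4Dt)), with n_e·A the pore (flow) area.
Plume center vt = 0.32 × 9.0 = 2.88 m, so the well at 2.3 m is 0.58 m upgradient of the peak.
√(4πDt) = 2.073 m, giving peak height M/(n_e·A·√(4πDt)) = 3.5/(0.36 × 27 × 2.073) = 0.1737 kg/m³.
(x−vt)²/(4Dt) = (-0.58)²/(4 × 0.038 × 9.0) = 0.2459; exp(−0.2459) = 0.7820.
C = 0.1737 × 0.7820 = 0.136 kg/m³.

0.136 kg/m³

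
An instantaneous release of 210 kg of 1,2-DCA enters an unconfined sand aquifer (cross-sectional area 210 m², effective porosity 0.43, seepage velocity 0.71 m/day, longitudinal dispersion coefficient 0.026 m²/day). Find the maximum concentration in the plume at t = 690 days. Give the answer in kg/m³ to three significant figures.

The peak of an instantaneous 1D plume sits at x = vt; there the Gaussian factor is 1 and C_max = M/(n_e·A·√(4πDt)), where n_e·A is the pore area the mass is dissolved in.
√(4πDt) = √(4π × 0.026 × 690) = 15.01 m, so C_max = 210/(0.43 × 210 × 15.01) = 0.155 kg/m³.

0.155 kg/m³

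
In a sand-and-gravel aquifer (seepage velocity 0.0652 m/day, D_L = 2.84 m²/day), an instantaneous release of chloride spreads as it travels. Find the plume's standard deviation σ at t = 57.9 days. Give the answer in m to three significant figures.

Dispersive spreading gives a Gaussian with σ² = 2Dt; advection only shifts the center.
σ = √(2 × 2.84 × 57.9) = 18.1 m.

18.1 m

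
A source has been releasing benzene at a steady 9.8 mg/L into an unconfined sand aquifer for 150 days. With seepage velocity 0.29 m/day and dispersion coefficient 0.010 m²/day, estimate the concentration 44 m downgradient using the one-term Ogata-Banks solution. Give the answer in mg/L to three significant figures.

For a continuous step input, C/C₀ ≈ ½·erfc((x−vt)/(2√(Dt))).
vt = 0.29 × 150 = 43.5 m and 2√(Dt) = 2√(0.010 × 150) = 2.449 m.
Argument (x−vt)/(2√(Dt)) = (44 − 43.5)/2.449 = 0.2042; ½·erfc(0.2042) = 0.3864.
C = 9.8 × 0.3864 = 3.79 mg/L.

3.79 mg/L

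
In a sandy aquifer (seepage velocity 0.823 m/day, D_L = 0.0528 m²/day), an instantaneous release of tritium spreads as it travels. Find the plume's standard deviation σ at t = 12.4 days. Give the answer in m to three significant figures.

1.14 m

Dispersive spreading gives a Gaussian with σ² = 2Dt; advection only shifts the center.
σ = √(2 × 0.0528 × 12.4) = 1.14 m.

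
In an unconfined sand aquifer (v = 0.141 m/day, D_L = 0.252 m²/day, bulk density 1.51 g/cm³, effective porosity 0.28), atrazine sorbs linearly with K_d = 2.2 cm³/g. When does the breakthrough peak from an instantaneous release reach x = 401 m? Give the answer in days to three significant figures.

Retardation factor R = 1 + ρ_b·K_d/n = 1 + 1.51 × 2.2/0.28 = 12.86.
Sorption retards both mechanisms: v_R = v/R = 0.01096 m/day, D_R = D/R = 0.01960 m²/day.
Peak time from v_R²t² + 2D_R t − x² = 0: t = (√(D_R² + v_R²x²) − D_R)/v_R².
√(D_R² + v_R²x²) = √(0.01960² + 0.01096² × 401²) = 4.395; v_R² = 0.0001201.
t = (4.395 − 0.01960)/0.0001201 = 36400 days.

36400 days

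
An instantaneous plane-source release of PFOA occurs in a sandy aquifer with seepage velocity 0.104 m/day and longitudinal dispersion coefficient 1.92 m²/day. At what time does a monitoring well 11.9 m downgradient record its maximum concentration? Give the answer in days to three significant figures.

33.7 days

For the 1D instantaneous-source solution, setting ∂C/∂t = 0 at fixed x gives v²t² + 2Dt − x² = 0, so t = (√(D² + v²x²) − D)/v².
√(D² + v²x²) = √(1.92² + 0.104² × 11.9²) = 2.284; v² = 0.010816.
t = (2.284 − 1.92)/0.010816 = 33.7 days (vs. the pure-advection estimate x/v = 114 d).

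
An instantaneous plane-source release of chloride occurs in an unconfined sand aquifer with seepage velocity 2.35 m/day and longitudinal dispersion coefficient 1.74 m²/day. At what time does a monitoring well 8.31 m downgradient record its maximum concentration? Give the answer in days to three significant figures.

For the 1D instantaneous-source solution, setting ∂C/∂t = 0 at fixed x gives v²t² + 2Dt − x² = 0, so t = (√(D² + v²x²) − D)/v².
√(D² + v²x²) = √(1.74² + 2.35² × 8.31²) = 19.61; v² = 5.5225.
t = (19.61 − 1.74)/5.5225 = 3.24 days (vs. the pure-advection estimate x/v = 3.54 d).

3.24 days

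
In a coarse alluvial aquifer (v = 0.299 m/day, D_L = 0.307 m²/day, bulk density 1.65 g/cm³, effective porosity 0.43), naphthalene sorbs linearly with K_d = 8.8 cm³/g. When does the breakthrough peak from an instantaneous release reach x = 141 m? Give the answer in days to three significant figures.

Retardation factor R = 1 + ρ_b·K_d/n = 1 + 1.65 × 8.8/0.43 = 34.77.
Sorption retards both mechanisms: v_R = v/R = 0.008599 m/day, D_R = D/R = 0.008829 m²/day.
Peak time from v_R²t² + 2D_R t − x² = 0: t = (√(D_R² + v_R²x²) − D_R)/v_R².
√(D_R² + v_R²x²) = √(0.008829² + 0.008599² × 141²) = 1.212; v_R² = 7.394e-05.
t = (1.212 − 0.008829)/7.394e-05 = 16300 days.

16300 days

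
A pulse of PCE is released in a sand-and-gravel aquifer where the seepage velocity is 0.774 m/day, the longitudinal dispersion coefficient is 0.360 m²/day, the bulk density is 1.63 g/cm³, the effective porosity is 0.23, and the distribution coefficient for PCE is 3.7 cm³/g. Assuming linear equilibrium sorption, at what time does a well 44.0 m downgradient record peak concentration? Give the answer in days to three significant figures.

1530 days

Retardation factor R = 1 + ρ_b·K_d/n = 1 + 1.63 × 3.7/0.23 = 27.22.
Sorption retards both mechanisms: v_R = v/R = 0.02843 m/day, D_R = D/R = 0.01323 m²/day.
Peak time from v_R²t² + 2D_R t − x² = 0: t = (√(D_R² + v_R²x²) − D_R)/v_R².
√(D_R² + v_R²x²) = √(0.01323² + 0.02843² × 44.0²) = 1.251; v_R² = 0.0008083.
t = (1.251 − 0.01323)/0.0008083 = 1530 days.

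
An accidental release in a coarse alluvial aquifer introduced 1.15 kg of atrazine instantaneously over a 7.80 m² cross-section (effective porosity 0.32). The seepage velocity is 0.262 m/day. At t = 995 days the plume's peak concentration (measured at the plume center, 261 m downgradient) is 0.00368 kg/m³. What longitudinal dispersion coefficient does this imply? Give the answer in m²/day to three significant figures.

1.25 m²/day

At the plume center C_max = M/(n_e·A·√(4πDt)), so D = M²/(4πt·(n_e·A·C_max)²).
n_e·A·C_max = 0.32 × 7.80 × 0.00368 = 0.009185 kg/m.
D = 1.15²/(4π × 995 × 0.009185²) = 1.25 m²/day.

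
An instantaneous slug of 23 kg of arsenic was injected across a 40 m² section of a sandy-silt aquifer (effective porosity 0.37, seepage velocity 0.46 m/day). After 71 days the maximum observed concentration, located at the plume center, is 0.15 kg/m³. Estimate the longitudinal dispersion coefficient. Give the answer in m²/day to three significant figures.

0.120 m²/day

At the plume center C_max = M/(n_e·A·√(4πDt)), so D = M²/(4πt·(n_e·A·C_max)²).
n_e·A·C_max = 0.37 × 40 × 0.15 = 2.220 kg/m.
D = 23²/(4π × 71 × 2.220²) = 0.120 m²/day.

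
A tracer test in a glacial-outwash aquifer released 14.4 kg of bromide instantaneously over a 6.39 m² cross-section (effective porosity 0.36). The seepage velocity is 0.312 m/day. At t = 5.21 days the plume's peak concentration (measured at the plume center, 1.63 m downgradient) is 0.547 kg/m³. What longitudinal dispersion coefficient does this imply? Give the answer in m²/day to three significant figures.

2.00 m²/day

At the plume center C_max = M/(n_e·A·√(4πDt)), so D = M²/(4πt·(n_e·A·C_max)²).
n_e·A·C_max = 0.36 × 6.39 × 0.547 = 1.258 kg/m.
D = 14.4²/(4π × 5.21 × 1.258²) = 2.00 m²/day.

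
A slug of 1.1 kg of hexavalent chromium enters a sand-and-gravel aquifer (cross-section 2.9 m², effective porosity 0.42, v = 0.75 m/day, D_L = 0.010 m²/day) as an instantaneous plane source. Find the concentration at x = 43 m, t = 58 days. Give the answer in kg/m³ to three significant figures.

For an instantaneous plane source, C(x,t) = M/(n_e·A·√(4πDt)) · exp(−(x−vt)²/(4Dt)), with n_e·A the pore (flow) area.
Plume center vt = 0.75 × 58 = 43.5 m, so the well at 43 m is 0.5 m upgradient of the peak.
√(4πDt) = 2.700 m, giving peak height M/(n_e·A·√(4πDt)) = 1.1/(0.42 × 2.9 × 2.700) = 0.3345 kg/m³.
(x−vt)²/(4Dt) = (-0.5)²/(4 × 0.010 × 58) = 0.1078; exp(−0.1078) = 0.8978.
C = 0.3345 × 0.8978 = 0.300 kg/m³.

0.300 kg/m³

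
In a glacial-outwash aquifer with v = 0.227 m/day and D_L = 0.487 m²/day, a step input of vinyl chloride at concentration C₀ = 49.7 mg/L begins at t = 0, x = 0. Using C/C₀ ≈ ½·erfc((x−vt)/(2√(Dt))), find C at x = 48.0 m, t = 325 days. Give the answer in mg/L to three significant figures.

46.0 mg/L

For a continuous step input, C/C₀ ≈ ½·erfc((x−vt)/(2√(Dt))).
vt = 0.227 × 325 = 73.775 m and 2√(Dt) = 2√(0.487 × 325) = 25.16 m.
Argument (x−vt)/(2√(Dt)) = (48.0 − 73.775)/25.16 = -1.024; ½·erfc(-1.024) = 0.9262.
C = 49.7 × 0.9262 = 46.0 mg/L.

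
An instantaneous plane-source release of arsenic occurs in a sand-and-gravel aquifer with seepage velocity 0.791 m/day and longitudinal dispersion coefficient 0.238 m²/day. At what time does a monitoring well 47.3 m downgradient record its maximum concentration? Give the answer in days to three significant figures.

59.4 days

For the 1D instantaneous-source solution, setting ∂C/∂t = 0 at fixed x gives v²t² + 2Dt − x² = 0, so t = (√(D² + v²x²) − D)/v².
√(D² + v²x²) = √(0.238² + 0.791² × 47.3²) = 37.42; v² = 0.625681.
t = (37.42 − 0.238)/0.625681 = 59.4 days (vs. the pure-advection estimate x/v = 59.8 d).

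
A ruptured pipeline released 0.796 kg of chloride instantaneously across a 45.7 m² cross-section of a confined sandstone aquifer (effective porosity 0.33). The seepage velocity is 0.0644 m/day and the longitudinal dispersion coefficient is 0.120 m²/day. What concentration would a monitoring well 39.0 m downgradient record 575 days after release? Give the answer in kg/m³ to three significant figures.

For an instantaneous plane source, C(x,t) = M/(n_e·A·√(4πDt)) · exp(−(x−vt)²/(4Dt)), with n_e·A the pore (flow) area.
Plume center vt = 0.0644 × 575 = 37.03 m, so the well at 39.0 m is 1.97 m downgradient of the peak.
√(4πDt) = 29.45 m, giving peak height M/(n_e·A·√(4πDt)) = 0.796/(0.33 × 45.7 × 29.45) = 0.001792 kg/m³.
(x−vt)²/(4Dt) = (1.97)²/(4 × 0.120 × 575) = 0.01406; exp(−0.01406) = 0.9860.
C = 0.001792 × 0.9860 = 0.00177 kg/m³.

0.00177 kg/m³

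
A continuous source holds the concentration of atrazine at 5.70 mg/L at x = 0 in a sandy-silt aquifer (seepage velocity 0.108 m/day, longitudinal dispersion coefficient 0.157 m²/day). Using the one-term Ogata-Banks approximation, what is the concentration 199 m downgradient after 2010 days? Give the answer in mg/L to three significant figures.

For a continuous step input, C/C₀ ≈ ½·erfc((x−vt)/(2√(Dt))).
vt = 0.108 × 2010 = 217.08 m and 2√(Dt) = 2√(0.157 × 2010) = 35.53 m.
Argument (x−vt)/(2√(Dt)) = (199 − 217.08)/35.53 = -0.5089; ½·erfc(-0.5089) = 0.7641.
C = 5.70 × 0.7641 = 4.36 mg/L.

4.36 mg/L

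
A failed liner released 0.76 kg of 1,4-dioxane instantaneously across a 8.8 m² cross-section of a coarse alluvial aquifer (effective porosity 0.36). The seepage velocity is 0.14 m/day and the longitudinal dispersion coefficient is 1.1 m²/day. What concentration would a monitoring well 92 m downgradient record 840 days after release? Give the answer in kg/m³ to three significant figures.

For an instantaneous plane source, C(x,t) = M/(n_e·A·√(4πDt)) · exp(−(x−vt)²/(4Dt)), with n_e·A the pore (flow) area.
Plume center vt = 0.14 × 840 = 117.6 m, so the well at 92 m is 25.6 m upgradient of the peak.
√(4πDt) = 107.8 m, giving peak height M/(n_e·A·√(4πDt)) = 0.76/(0.36 × 8.8 × 107.8) = 0.002225 kg/m³.
(x−vt)²/(4Dt) = (-25.6)²/(4 × 1.1 × 840) = 0.1773; exp(−0.1773) = 0.8375.
C = 0.002225 × 0.8375 = 0.00186 kg/m³.

0.00186 kg/m³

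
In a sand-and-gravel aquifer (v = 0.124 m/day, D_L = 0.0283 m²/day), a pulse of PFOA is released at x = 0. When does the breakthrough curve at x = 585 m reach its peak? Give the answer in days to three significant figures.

For the 1D instantaneous-source solution, setting ∂C/∂t = 0 at fixed x gives v²t² + 2Dt − x² = 0, so t = (√(D² + v²x²) − D)/v².
√(D² + v²x²) = √(0.0283² + 0.124² × 585²) = 72.54; v² = 0.015376.
t = (72.54 − 0.0283)/0.015376 = 4720 days (vs. the pure-advection estimate x/v = 4720 d).

4720 days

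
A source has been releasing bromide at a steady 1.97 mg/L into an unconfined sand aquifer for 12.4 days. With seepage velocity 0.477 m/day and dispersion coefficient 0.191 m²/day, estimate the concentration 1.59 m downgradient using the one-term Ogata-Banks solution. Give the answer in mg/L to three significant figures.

1.92 mg/L

For a continuous step input, C/C₀ ≈ ½·erfc((x−vt)/(2√(Dt))).
vt = 0.477 × 12.4 = 5.9148 m and 2√(Dt) = 2√(0.191 × 12.4) = 3.078 m.
Argument (x−vt)/(2√(Dt)) = (1.59 − 5.9148)/3.078 = -1.405; ½·erfc(-1.405) = 0.9765.
C = 1.97 × 0.9765 = 1.92 mg/L.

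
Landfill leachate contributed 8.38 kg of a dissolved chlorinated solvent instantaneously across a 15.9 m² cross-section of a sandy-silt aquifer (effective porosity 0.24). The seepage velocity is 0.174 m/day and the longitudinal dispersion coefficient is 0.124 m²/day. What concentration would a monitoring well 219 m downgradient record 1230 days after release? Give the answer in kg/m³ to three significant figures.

For an instantaneous plane source, C(x,t) = M/(n_e·A·√(4πDt)) · exp(−(x−vt)²/(4Dt)), with n_e·A the pore (flow) area.
Plume center vt = 0.174 × 1230 = 214.02 m, so the well at 219 m is 4.98 m downgradient of the peak.
√(4πDt) = 43.78 m, giving peak height M/(n_e·A·√(4πDt)) = 8.38/(0.24 × 15.9 × 43.78) = 0.05016 kg/m³.
(x−vt)²/(4Dt) = (4.98)²/(4 × 0.124 × 1230) = 0.04065; exp(−0.04065) = 0.9602.
C = 0.05016 × 0.9602 = 0.0482 kg/m³.

0.0482 kg/m³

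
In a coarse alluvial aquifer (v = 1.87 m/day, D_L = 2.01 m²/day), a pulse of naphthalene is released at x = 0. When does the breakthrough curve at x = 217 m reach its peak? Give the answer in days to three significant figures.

115 days

For the 1D instantaneous-source solution, setting ∂C/∂t = 0 at fixed x gives v²t² + 2Dt − x² = 0, so t = (√(D² + v²x²) − D)/v².
√(D² + v²x²) = √(2.01² + 1.87² × 217²) = 405.8; v² = 3.4969.
t = (405.8 − 2.01)/3.4969 = 115 days (vs. the pure-advection estimate x/v = 116 d).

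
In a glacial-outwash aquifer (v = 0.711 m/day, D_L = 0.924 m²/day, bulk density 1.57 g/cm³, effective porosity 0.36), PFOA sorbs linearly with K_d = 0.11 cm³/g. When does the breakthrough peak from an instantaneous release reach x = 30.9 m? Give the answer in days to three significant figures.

Retardation factor R = 1 + ρ_b·K_d/n = 1 + 1.57 × 0.11/0.36 = 1.480.
Sorption retards both mechanisms: v_R = v/R = 0.4804 m/day, D_R = D/R = 0.6243 m²/day.
Peak time from v_R²t² + 2D_R t − x² = 0: t = (√(D_R² + v_R²x²) − D_R)/v_R².
√(D_R² + v_R²x²) = √(0.6243² + 0.4804² × 30.9²) = 14.86; v_R² = 0.2308.
t = (14.86 − 0.6243)/0.2308 = 61.7 days.

61.7 days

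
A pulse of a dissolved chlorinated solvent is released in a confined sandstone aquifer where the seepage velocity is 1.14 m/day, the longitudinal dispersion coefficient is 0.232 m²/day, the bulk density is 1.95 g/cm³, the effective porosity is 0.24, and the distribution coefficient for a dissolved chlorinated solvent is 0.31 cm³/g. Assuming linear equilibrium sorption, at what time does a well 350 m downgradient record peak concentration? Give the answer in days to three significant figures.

1080 days

Retardation factor R = 1 + ρ_b·K_d/n = 1 + 1.95 × 0.31/0.24 = 3.519.
Sorption retards both mechanisms: v_R = v/R = 0.3240 m/day, D_R = D/R = 0.06593 m²/day.
Peak time from v_R²t² + 2D_R t − x² = 0: t = (√(D_R² + v_R²x²) − D_R)/v_R².
√(D_R² + v_R²x²) = √(0.06593² + 0.3240² × 350²) = 113.4; v_R² = 0.1050.
t = (113.4 − 0.06593)/0.1050 = 1080 days.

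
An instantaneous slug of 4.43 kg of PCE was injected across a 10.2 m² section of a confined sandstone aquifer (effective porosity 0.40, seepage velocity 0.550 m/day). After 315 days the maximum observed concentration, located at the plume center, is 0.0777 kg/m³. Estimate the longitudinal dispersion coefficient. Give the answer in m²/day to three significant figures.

0.0493 m²/day

At the plume center C_max = M/(n_e·A·√(4πDt)), so D = M²/(4πt·(n_e·A·C_max)²).
n_e·A·C_max = 0.40 × 10.2 × 0.0777 = 0.3170 kg/m.
D = 4.43²/(4π × 315 × 0.3170²) = 0.0493 m²/day.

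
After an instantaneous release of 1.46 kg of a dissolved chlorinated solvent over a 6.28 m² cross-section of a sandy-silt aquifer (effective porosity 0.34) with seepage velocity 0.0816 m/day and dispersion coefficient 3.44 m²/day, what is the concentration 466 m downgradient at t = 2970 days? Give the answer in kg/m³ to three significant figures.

For an instantaneous plane source, C(x,t) = M/(n_e·A·√(4πDt)) · exp(−(x−vt)²/(4Dt)), with n_e·A the pore (flow) area.
Plume center vt = 0.0816 × 2970 = 242.352 m, so the well at 466 m is 223.648 m downgradient of the peak.
√(4πDt) = 358.3 m, giving peak height M/(n_e·A·√(4πDt)) = 1.46/(0.34 × 6.28 × 358.3) = 0.001908 kg/m³.
(x−vt)²/(4Dt) = (223.648)²/(4 × 3.44 × 2970) = 1.224; exp(−1.224) = 0.2941.
C = 0.001908 × 0.2941 = 0.000561 kg/m³.

0.000561 kg/m³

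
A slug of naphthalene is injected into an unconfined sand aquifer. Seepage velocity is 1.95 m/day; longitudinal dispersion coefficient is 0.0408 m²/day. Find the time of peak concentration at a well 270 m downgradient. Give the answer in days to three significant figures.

For the 1D instantaneous-source solution, setting ∂C/∂t = 0 at fixed x gives v²t² + 2Dt − x² = 0, so t = (√(D² + v²x²) − D)/v².
√(D² + v²x²) = √(0.0408² + 1.95² × 270²) = 526.5; v² = 3.8025.
t = (526.5 − 0.0408)/3.8025 = 138 days (vs. the pure-advection estimate x/v = 138 d).

138 days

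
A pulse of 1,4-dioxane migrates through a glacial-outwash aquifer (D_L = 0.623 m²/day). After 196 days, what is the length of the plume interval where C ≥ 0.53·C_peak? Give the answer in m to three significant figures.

The plume is Gaussian with σ = √(2Dt) = √(2 × 0.623 × 196) = 15.63 m.
C/C_peak = exp(−Δx²/(2σ²)) = 0.53 ⇒ Δx = σ·√(−2 ln 0.53) = 15.63 × 1.127 = 17.62 m.
Width = 2Δx = 35.2 m.

35.2 m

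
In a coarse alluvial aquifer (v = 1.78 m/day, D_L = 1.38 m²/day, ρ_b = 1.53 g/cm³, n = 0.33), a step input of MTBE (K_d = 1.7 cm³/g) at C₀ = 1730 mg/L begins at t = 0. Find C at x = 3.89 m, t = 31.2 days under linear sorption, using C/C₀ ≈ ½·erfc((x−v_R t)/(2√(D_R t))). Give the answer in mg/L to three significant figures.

Retardation factor R = 1 + ρ_b·K_d/n = 1 + 1.53 × 1.7/0.33 = 8.882.
Sorption retards both mechanisms: v_R = v/R = 0.2004 m/day, D_R = D/R = 0.1554 m²/day.
v_R·t = 0.2004 × 31.2 = 6.25248 m; 2√(D_R t) = 4.404 m; argument = (3.89 − 6.25248)/4.404 = -0.5364.
C = C₀ × ½·erfc(-0.5364) = 1730 × 0.7759 = 1340 mg/L.

1340 mg/L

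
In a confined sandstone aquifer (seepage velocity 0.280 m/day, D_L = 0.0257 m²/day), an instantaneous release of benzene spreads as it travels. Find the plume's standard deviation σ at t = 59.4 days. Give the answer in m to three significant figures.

1.75 m

Dispersive spreading gives a Gaussian with σ² = 2Dt; advection only shifts the center.
σ = √(2 × 0.0257 × 59.4) = 1.75 m.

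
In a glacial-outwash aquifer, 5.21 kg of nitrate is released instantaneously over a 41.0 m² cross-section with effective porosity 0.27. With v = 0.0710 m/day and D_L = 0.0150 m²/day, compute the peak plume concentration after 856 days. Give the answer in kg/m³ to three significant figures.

The peak of an instantaneous 1D plume sits at x = vt; there the Gaussian factor is 1 and C_max = M/(n_e·A·√(4πDt)), where n_e·A is the pore area the mass is dissolved in.
√(4πDt) = √(4π × 0.0150 × 856) = 12.70 m, so C_max = 5.21/(0.27 × 41.0 × 12.70) = 0.0371 kg/m³.

0.0371 kg/m³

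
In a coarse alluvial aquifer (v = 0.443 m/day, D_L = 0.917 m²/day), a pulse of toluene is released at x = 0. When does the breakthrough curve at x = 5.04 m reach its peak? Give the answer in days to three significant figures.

7.63 days

For the 1D instantaneous-source solution, setting ∂C/∂t = 0 at fixed x gives v²t² + 2Dt − x² = 0, so t = (√(D² + v²x²) − D)/v².
√(D² + v²x²) = √(0.917² + 0.443² × 5.04²) = 2.414; v² = 0.196249.
t = (2.414 − 0.917)/0.196249 = 7.63 days (vs. the pure-advection estimate x/v = 11.4 d).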